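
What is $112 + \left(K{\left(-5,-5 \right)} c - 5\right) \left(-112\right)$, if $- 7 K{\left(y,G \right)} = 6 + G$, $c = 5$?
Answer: $752$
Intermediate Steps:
$K{\left(y,G \right)} = - \frac{6}{7} - \frac{G}{7}$ ($K{\left(y,G \right)} = - \frac{6 + G}{7} = - \frac{6}{7} - \frac{G}{7}$)
$112 + \left(K{\left(-5,-5 \right)} c - 5\right) \left(-112\right) = 112 + \left(\left(- \frac{6}{7} - - \frac{5}{7}\right) 5 - 5\right) \left(-112\right) = 112 + \left(\left(- \frac{6}{7} + \frac{5}{7}\right) 5 - 5\right) \left(-112\right) = 112 + \left(\left(- \frac{1}{7}\right) 5 - 5\right) \left(-112\right) = 112 + \left(- \frac{5}{7} - 5\right) \left(-112\right) = 112 - -640 = 112 + 640 = 752$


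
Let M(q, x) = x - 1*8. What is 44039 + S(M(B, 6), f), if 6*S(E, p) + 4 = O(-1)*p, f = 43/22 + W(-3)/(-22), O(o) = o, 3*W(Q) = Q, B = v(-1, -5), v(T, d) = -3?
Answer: 44038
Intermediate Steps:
B = -3
W(Q) = Q/3
M(q, x) = -8 + x (M(q, x) = x - 8 = -8 + x)
f = 2 (f = 43/22 + ((1/3)*(-3))/(-22) = 43*(1/22) - 1*(-1/22) = 43/22 + 1/22 = 2)
S(E, p) = -2/3 - p/6 (S(E, p) = -2/3 + (-p)/6 = -2/3 - p/6)
44039 + S(M(B, 6), f) = 44039 + (-2/3 - 1/6*2) = 44039 + (-2/3 - 1/3) = 44039 - 1 = 44038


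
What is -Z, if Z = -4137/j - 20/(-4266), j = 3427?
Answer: 8789951/7309791 ≈ 1.2025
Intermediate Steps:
Z = -8789951/7309791 (Z = -4137/3427 - 20/(-4266) = -4137*1/3427 - 20*(-1/4266) = -4137/3427 + 10/2133 = -8789951/7309791 ≈ -1.2025)
-Z = -1*(-8789951/7309791) = 8789951/7309791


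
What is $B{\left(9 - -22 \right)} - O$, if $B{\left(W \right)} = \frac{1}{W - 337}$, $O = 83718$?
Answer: $- \frac{25617709}{306} \approx -83718.0$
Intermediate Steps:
$B{\left(W \right)} = \frac{1}{-337 + W}$
$B{\left(9 - -22 \right)} - O = \frac{1}{-337 + \left(9 - -22\right)} - 83718 = \frac{1}{-337 + \left(9 + 22\right)} - 83718 = \frac{1}{-337 + 31} - 83718 = \frac{1}{-306} - 83718 = - \frac{1}{306} - 83718 = - \frac{25617709}{306}$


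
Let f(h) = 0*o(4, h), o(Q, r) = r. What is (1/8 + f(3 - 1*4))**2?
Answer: 1/64 ≈ 0.015625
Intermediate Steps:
f(h) = 0 (f(h) = 0*h = 0)
(1/8 + f(3 - 1*4))**2 = (1/8 + 0)**2 = (1/8)**2 = 1/64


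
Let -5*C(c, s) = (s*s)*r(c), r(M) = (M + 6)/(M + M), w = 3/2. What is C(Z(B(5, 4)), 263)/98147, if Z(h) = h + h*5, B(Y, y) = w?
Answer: -69169/588882 ≈ -0.11746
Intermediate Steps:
w = 3/2 (w = 3*(½) = 3/2 ≈ 1.5000)
B(Y, y) = 3/2
r(M) = (6 + M)/(2*M) (r(M) = (6 + M)/((2*M)) = (6 + M)*(1/(2*M)) = (6 + M)/(2*M))
Z(h) = 6*h (Z(h) = h + 5*h = 6*h)
C(c, s) = -s²*(6 + c)/(10*c) (C(c, s) = -s*s*(6 + c)/(2*c)/5 = -s²*(6 + c)/(2*c)/5 = -s²*(6 + c)/(10*c))
C(Z(B(5, 4)), 263)/98147 = ((⅒)*263²*(-6 - 6*3/2)/(6*(3/2)))/98147 = ((⅒)*69169*(-6 - 1*9)/9)*(1/98147) = ((⅒)*(⅑)*69169*(-6 - 9))*(1/98147) = ((⅒)*(⅑)*69169*(-15))*(1/98147) = -69169/6*1/98147 = -69169/588882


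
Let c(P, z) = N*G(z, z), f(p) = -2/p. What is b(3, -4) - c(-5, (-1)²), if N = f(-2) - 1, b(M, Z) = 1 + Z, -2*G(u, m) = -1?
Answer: -3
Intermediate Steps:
G(u, m) = ½ (G(u, m) = -½*(-1) = ½)
N = 0 (N = -2/(-2) - 1 = -2*(-½) - 1 = 1 - 1 = 0)
c(P, z) = 0 (c(P, z) = 0*(½) = 0)
b(3, -4) - c(-5, (-1)²) = (1 - 4) - 1*0 = -3 + 0 = -3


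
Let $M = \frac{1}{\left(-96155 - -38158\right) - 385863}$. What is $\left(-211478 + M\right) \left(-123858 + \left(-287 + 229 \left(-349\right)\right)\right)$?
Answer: $\frac{9577493356889673}{221930} \approx 4.3155 \cdot 10^{10}$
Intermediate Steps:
$M = - \frac{1}{443860}$ ($M = \frac{1}{\left(-96155 + 38158\right) - 385863} = \frac{1}{-57997 - 385863} = \frac{1}{-443860} = - \frac{1}{443860} \approx -2.253 \cdot 10^{-6}$)
$\left(-211478 + M\right) \left(-123858 + \left(-287 + 229 \left(-349\right)\right)\right) = \left(-211478 - \frac{1}{443860}\right) \left(-123858 + \left(-287 + 229 \left(-349\right)\right)\right) = - \frac{93866625081 \left(-123858 - 80208\right)}{443860} = \left(- \frac{93866625081}{443860}\right) \left(-204066\right) = \frac{9577493356889673}{221930}$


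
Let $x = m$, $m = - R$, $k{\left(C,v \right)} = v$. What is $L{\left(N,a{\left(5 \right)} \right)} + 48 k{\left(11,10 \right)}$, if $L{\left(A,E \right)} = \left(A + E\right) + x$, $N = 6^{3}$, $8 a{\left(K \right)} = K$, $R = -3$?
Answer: $\frac{5597}{8} \approx 699.63$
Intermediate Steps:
$a{\left(K \right)} = \frac{K}{8}$
$N = 216$
$m = 3$ ($m = \left(-1\right) \left(-3\right) = 3$)
$x = 3$
$L{\left(A,E \right)} = 3 + A + E$ ($L{\left(A,E \right)} = \left(A + E\right) + 3 = 3 + A + E$)
$L{\left(N,a{\left(5 \right)} \right)} + 48 k{\left(11,10 \right)} = \left(3 + 216 + \frac{1}{8} \cdot 5\right) + 48 \cdot 10 = \left(3 + 216 + \frac{5}{8}\right) + 480 = \frac{1757}{8} + 480 = \frac{5597}{8}$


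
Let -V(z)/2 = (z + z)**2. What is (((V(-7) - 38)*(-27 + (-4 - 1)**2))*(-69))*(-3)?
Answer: 178020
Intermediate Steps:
V(z) = -8*z**2 (V(z) = -2*(z + z)**2 = -2*4*z**2 = -8*z**2)
(((V(-7) - 38)*(-27 + (-4 - 1)**2))*(-69))*(-3) = (((-8*(-7)**2 - 38)*(-27 + (-4 - 1)**2))*(-69))*(-3) = (((-8*49 - 38)*(-27 + (-5)**2))*(-69))*(-3) = (((-392 - 38)*(-27 + 25))*(-69))*(-3) = (-430*(-2)*(-69))*(-3) = (860*(-69))*(-3) = -59340*(-3) = 178020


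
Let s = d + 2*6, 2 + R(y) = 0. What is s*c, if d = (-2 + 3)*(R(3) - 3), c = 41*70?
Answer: 20090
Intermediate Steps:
R(y) = -2 (R(y) = -2 + 0 = -2)
c = 2870
d = -5 (d = (-2 + 3)*(-2 - 3) = 1*(-5) = -5)
s = 7 (s = -5 + 2*6 = -5 + 12 = 7)
s*c = 7*2870 = 20090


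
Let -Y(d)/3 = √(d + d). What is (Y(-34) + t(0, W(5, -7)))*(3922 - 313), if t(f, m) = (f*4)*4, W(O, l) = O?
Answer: -21654*I*√17 ≈ -89282.0*I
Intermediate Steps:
Y(d) = -3*√2*√d (Y(d) = -3*√(d + d) = -3*√2*√d)
t(f, m) = 16*f (t(f, m) = (4*f)*4 = 16*f)
(Y(-34) + t(0, W(5, -7)))*(3922 - 313) = (-3*√2*√(-34) + 16*0)*(3922 - 313) = (-3*√2*I*√34 + 0)*3609 = (-6*I*√17 + 0)*3609 = -6*I*√17*3609 = -21654*I*√17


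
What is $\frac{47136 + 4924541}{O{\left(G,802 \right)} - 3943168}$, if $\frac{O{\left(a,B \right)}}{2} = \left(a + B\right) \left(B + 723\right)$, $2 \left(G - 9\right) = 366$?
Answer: $- \frac{4971677}{911468} \approx -5.4546$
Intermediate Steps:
$G = 192$ ($G = 9 + \frac{1}{2} \cdot 366 = 9 + 183 = 192$)
$O{\left(a,B \right)} = 2 \left(723 + B\right) \left(B + a\right)$ ($O{\left(a,B \right)} = 2 \left(a + B\right) \left(B + 723\right) = 2 \left(B + a\right) \left(723 + B\right) = 2 \left(723 + B\right) \left(B + a\right)$)
$\frac{47136 + 4924541}{O{\left(G,802 \right)} - 3943168} = \frac{47136 + 4924541}{\left(2 \cdot 802^{2} + 1446 \cdot 802 + 1446 \cdot 192 + 2 \cdot 802 \cdot 192\right) - 3943168} = \frac{4971677}{\left(2 \cdot 643204 + 1159692 + 277632 + 307968\right) - 3943168} = \frac{4971677}{\left(1286408 + 1159692 + 277632 + 307968\right) - 3943168} = \frac{4971677}{3031700 - 3943168} = \frac{4971677}{-911468} = 4971677 \left(- \frac{1}{911468}\right) = - \frac{4971677}{911468}$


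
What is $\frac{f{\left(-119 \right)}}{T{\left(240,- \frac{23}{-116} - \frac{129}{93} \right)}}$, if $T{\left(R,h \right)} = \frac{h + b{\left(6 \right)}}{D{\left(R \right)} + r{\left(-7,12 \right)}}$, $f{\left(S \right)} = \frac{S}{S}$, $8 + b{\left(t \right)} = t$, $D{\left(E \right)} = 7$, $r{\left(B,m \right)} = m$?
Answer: $- \frac{68324}{11467} \approx -5.9583$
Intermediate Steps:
$b{\left(t \right)} = -8 + t$
$f{\left(S \right)} = 1$
$T{\left(R,h \right)} = - \frac{2}{19} + \frac{h}{19}$ ($T{\left(R,h \right)} = \frac{h + \left(-8 + 6\right)}{7 + 12} = \frac{h - 2}{19} = \left(-2 + h\right) \frac{1}{19} = - \frac{2}{19} + \frac{h}{19}$)
$\frac{f{\left(-119 \right)}}{T{\left(240,- \frac{23}{-116} - \frac{129}{93} \right)}} = 1 \frac{1}{- \frac{2}{19} + \frac{- \frac{23}{-116} - \frac{129}{93}}{19}} = 1 \frac{1}{- \frac{2}{19} + \frac{\left(-23\right) \left(- \frac{1}{116}\right) - \frac{43}{31}}{19}} = 1 \frac{1}{- \frac{2}{19} + \frac{\frac{23}{116} - \frac{43}{31}}{19}} = 1 \frac{1}{- \frac{2}{19} + \frac{1}{19} \left(- \frac{4275}{3596}\right)} = 1 \frac{1}{- \frac{2}{19} - \frac{225}{3596}} = 1 \frac{1}{- \frac{11467}{68324}} = 1 \left(- \frac{68324}{11467}\right) = - \frac{68324}{11467}$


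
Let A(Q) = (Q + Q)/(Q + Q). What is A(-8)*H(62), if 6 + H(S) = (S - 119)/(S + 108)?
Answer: -1077/170 ≈ -6.3353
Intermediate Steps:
H(S) = -6 + (-119 + S)/(108 + S) (H(S) = -6 + (S - 119)/(S + 108) = -6 + (-119 + S)/(108 + S))
A(Q) = 1 (A(Q) = (2*Q)/((2*Q)) = (2*Q)*(1/(2*Q)) = 1)
A(-8)*H(62) = 1*((-767 - 5*62)/(108 + 62)) = 1*((-767 - 310)/170) = 1*((1/170)*(-1077)) = 1*(-1077/170) = -1077/170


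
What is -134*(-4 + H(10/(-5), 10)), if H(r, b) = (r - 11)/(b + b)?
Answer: 6231/10 ≈ 623.10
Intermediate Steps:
H(r, b) = (-11 + r)/(2*b) (H(r, b) = (-11 + r)/((2*b)) = (-11 + r)*(1/(2*b)) = (-11 + r)/(2*b))
-134*(-4 + H(10/(-5), 10)) = -134*(-4 + (½)*(-11 + 10/(-5))/10) = -134*(-4 + (½)*(⅒)*(-11 + 10*(-⅕))) = -134*(-4 + (½)*(⅒)*(-11 - 2)) = -134*(-4 + (½)*(⅒)*(-13)) = -134*(-4 - 13/20) = -134*(-93/20) = 6231/10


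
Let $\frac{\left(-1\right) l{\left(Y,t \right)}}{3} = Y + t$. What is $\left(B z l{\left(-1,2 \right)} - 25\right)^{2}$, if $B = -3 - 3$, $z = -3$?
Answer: $6241$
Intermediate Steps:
$l{\left(Y,t \right)} = - 3 Y - 3 t$ ($l{\left(Y,t \right)} = - 3 \left(Y + t\right) = - 3 Y - 3 t$)
$B = -6$ ($B = -3 - 3 = -6$)
$\left(B z l{\left(-1,2 \right)} - 25\right)^{2} = \left(\left(-6\right) \left(-3\right) \left(\left(-3\right) \left(-1\right) - 6\right) - 25\right)^{2} = \left(18 \left(3 - 6\right) - 25\right)^{2} = \left(18 \left(-3\right) - 25\right)^{2} = \left(-54 - 25\right)^{2} = \left(-79\right)^{2} = 6241$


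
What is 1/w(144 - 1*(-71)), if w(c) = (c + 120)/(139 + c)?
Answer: 354/335 ≈ 1.0567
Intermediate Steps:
w(c) = (120 + c)/(139 + c)
1/w(144 - 1*(-71)) = 1/((120 + (144 - 1*(-71)))/(139 + (144 - 1*(-71)))) = 1/((120 + (144 + 71))/(139 + (144 + 71))) = 1/((120 + 215)/(139 + 215)) = 1/(335/354) = 354/335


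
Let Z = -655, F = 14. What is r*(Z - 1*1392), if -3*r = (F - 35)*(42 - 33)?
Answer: -128961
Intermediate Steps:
r = 63 (r = -(14 - 35)*(42 - 33)/3 = -(-7)*9 = -⅓*(-189) = 63)
r*(Z - 1*1392) = 63*(-655 - 1*1392) = 63*(-655 - 1392) = 63*(-2047) = -128961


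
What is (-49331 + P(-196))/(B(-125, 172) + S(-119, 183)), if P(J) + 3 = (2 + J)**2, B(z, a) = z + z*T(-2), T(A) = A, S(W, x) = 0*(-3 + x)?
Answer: -11698/125 ≈ -93.584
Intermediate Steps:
S(W, x) = 0
B(z, a) = -z (B(z, a) = z + z*(-2) = z - 2*z = -z)
P(J) = -3 + (2 + J)**2
(-49331 + P(-196))/(B(-125, 172) + S(-119, 183)) = (-49331 + (-3 + (2 - 196)**2))/(-1*(-125) + 0) = (-49331 + (-3 + (-194)**2))/(125 + 0) = (-49331 + (-3 + 37636))/125 = (-49331 + 37633)*(1/125) = -11698*1/125 = -11698/125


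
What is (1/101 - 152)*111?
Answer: -1703961/101 ≈ -16871.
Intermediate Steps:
(1/101 - 152)*111 = -15351/101*111 = -1703961/101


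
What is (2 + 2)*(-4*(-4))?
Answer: 64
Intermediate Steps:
(2 + 2)*(-4*(-4)) = 4*16 = 64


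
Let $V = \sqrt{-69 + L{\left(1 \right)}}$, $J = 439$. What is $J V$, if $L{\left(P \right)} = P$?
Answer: $878 i \sqrt{17} \approx 3620.1 i$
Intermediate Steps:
$V = 2 i \sqrt{17}$ ($V = \sqrt{-69 + 1} = \sqrt{-68} = 2 i \sqrt{17} \approx 8.2462 i$)
$J V = 439 \cdot 2 i \sqrt{17} = 878 i \sqrt{17}$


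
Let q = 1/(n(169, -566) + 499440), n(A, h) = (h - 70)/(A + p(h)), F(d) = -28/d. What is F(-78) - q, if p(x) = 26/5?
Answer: 2030030957/5655117780 ≈ 0.35897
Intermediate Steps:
p(x) = 26/5 (p(x) = 26*(1/5) = 26/5)
n(A, h) = (-70 + h)/(26/5 + A) (n(A, h) = (h - 70)/(A + 26/5) = (-70 + h)/(26/5 + A))
q = 871/435009060 (q = 1/(5*(-70 - 566)/(26 + 5*169) + 499440) = 1/(5*(-636)/(26 + 845) + 499440) = 1/(5*(-636)/871 + 499440) = 1/(5*(1/871)*(-636) + 499440) = 1/(-3180/871 + 499440) = 1/(435009060/871) = 871/435009060 ≈ 2.0023e-6)
F(-78) - q = -28/(-78) - 1*871/435009060 = -28*(-1/78) - 871/435009060 = 14/39 - 871/435009060 = 2030030957/5655117780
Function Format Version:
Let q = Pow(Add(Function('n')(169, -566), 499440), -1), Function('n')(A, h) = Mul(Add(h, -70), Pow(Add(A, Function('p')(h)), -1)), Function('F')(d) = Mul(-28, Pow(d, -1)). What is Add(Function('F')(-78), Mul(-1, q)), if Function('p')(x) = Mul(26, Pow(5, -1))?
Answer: Rational(2030030957, 5655117780) ≈ 0.35897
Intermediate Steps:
Function('p')(x) = Rational(26, 5) (Function('p')(x) = Mul(26, Rational(1, 5)) = Rational(26, 5))
Function('n')(A, h) = Mul(Pow(Add(Rational(26, 5), A), -1), Add(-70, h)) (Function('n')(A, h) = Mul(Add(h, -70), Pow(Add(A, Rational(26, 5)), -1)) = Mul(Add(-70, h), Pow(Add(Rational(26, 5), A), -1)) = Mul(Pow(Add(Rational(26, 5), A), -1), Add(-70, h)))
q = Rational(871, 435009060) (q = Pow(Add(Mul(5, Pow(Add(26, Mul(5, 169)), -1), Add(-70, -566)), 499440), -1) = Pow(Add(Mul(5, Pow(Add(26, 845), -1), -636), 499440), -1) = Pow(Add(Mul(5, Pow(871, -1), -636), 499440), -1) = Pow(Add(Mul(5, Rational(1, 871), -636), 499440), -1) = Pow(Add(Rational(-3180, 871), 499440), -1) = Pow(Rational(435009060, 871), -1) = Rational(871, 435009060) ≈ 2.0023e-6)
Add(Function('F')(-78), Mul(-1, q)) = Add(Mul(-28, Pow(-78, -1)), Mul(-1, Rational(871, 435009060))) = Add(Mul(-28, Rational(-1, 78)), Rational(-871, 435009060)) = Add(Rational(14, 39), Rational(-871, 435009060)) = Rational(2030030957, 5655117780)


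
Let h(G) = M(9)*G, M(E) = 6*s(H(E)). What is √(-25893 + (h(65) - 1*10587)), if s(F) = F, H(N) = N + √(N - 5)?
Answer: I*√32190 ≈ 179.42*I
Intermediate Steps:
H(N) = N + √(-5 + N)
M(E) = 6*E + 6*√(-5 + E) (M(E) = 6*(E + √(-5 + E)) = 6*E + 6*√(-5 + E))
h(G) = 66*G (h(G) = (6*9 + 6*√(-5 + 9))*G = (54 + 6*√4)*G = (54 + 6*2)*G = (54 + 12)*G = 66*G)
√(-25893 + (h(65) - 1*10587)) = √(-25893 + (66*65 - 1*10587)) = √(-25893 + (4290 - 10587)) = √(-25893 - 6297) = √(-32190) = I*√32190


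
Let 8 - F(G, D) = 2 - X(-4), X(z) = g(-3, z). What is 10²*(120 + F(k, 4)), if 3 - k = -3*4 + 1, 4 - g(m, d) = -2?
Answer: 13200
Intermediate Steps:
g(m, d) = 6 (g(m, d) = 4 - 1*(-2) = 4 + 2 = 6)
X(z) = 6
k = 14 (k = 3 - (-3*4 + 1) = 3 - (-12 + 1) = 3 - 1*(-11) = 3 + 11 = 14)
F(G, D) = 12 (F(G, D) = 8 - (2 - 1*6) = 8 - (2 - 6) = 8 - 1*(-4) = 8 + 4 = 12)
10²*(120 + F(k, 4)) = 10²*(120 + 12) = 100*132 = 13200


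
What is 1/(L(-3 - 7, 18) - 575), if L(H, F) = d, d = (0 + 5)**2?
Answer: -1/550 ≈ -0.0018182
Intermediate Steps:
d = 25 (d = 5**2 = 25)
L(H, F) = 25
1/(L(-3 - 7, 18) - 575) = 1/(25 - 575) = 1/(-550) = -1/550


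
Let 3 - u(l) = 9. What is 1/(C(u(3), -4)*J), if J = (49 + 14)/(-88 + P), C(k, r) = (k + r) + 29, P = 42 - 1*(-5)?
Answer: -41/1197 ≈ -0.034252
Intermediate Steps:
u(l) = -6 (u(l) = 3 - 1*9 = 3 - 9 = -6)
P = 47 (P = 42 + 5 = 47)
C(k, r) = 29 + k + r
J = -63/41 (J = (49 + 14)/(-88 + 47) = 63/(-41) = 63*(-1/41) = -63/41 ≈ -1.5366)
1/(C(u(3), -4)*J) = 1/((29 - 6 - 4)*(-63/41)) = 1/(19*(-63/41)) = 1/(-1197/41) = -41/1197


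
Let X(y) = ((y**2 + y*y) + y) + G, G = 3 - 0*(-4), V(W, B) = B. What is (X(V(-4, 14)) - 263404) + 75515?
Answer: -187480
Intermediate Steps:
G = 3 (G = 3 - 8*0 = 3 + 0 = 3)
X(y) = 3 + y + 2*y**2 (X(y) = ((y**2 + y*y) + y) + 3 = ((y**2 + y**2) + y) + 3 = (2*y**2 + y) + 3 = (y + 2*y**2) + 3 = 3 + y + 2*y**2)
(X(V(-4, 14)) - 263404) + 75515 = ((3 + 14 + 2*14**2) - 263404) + 75515 = ((3 + 14 + 2*196) - 263404) + 75515 = ((3 + 14 + 392) - 263404) + 75515 = (409 - 263404) + 75515 = -262995 + 75515 = -187480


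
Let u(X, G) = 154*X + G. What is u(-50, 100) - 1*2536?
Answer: -10136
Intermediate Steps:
u(X, G) = G + 154*X
u(-50, 100) - 1*2536 = (100 + 154*(-50)) - 1*2536 = (100 - 7700) - 2536 = -7600 - 2536 = -10136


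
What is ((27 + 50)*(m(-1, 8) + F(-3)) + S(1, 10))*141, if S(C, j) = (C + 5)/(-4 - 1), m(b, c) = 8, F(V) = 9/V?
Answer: 270579/5 ≈ 54116.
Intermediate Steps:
S(C, j) = -1 - C/5 (S(C, j) = (5 + C)/(-5) = (5 + C)*(-⅕) = -1 - C/5)
((27 + 50)*(m(-1, 8) + F(-3)) + S(1, 10))*141 = ((27 + 50)*(8 + 9/(-3)) + (-1 - ⅕*1))*141 = (77*(8 + 9*(-⅓)) + (-1 - ⅕))*141 = (77*(8 - 3) - 6/5)*141 = (77*5 - 6/5)*141 = (385 - 6/5)*141 = (1919/5)*141 = 270579/5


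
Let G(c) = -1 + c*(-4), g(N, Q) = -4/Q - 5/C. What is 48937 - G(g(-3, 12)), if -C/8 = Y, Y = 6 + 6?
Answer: 391495/8 ≈ 48937.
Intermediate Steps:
Y = 12
C = -96 (C = -8*12 = -96)
g(N, Q) = 5/96 - 4/Q (g(N, Q) = -4/Q - 5/(-96) = -4/Q - 5*(-1/96) = -4/Q + 5/96 = 5/96 - 4/Q)
G(c) = -1 - 4*c
48937 - G(g(-3, 12)) = 48937 - (-1 - 4*(5/96 - 4/12)) = 48937 - (-1 - 4*(5/96 - 4*1/12)) = 48937 - (-1 - 4*(5/96 - ⅓)) = 48937 - (-1 - 4*(-9/32)) = 48937 - (-1 + 9/8) = 48937 - 1*⅛ = 48937 - ⅛ = 391495/8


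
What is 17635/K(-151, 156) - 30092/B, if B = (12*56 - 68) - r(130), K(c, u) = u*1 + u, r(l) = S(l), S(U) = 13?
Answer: 344527/61464 ≈ 5.6053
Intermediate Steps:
r(l) = 13
K(c, u) = 2*u (K(c, u) = u + u = 2*u)
B = 591 (B = (12*56 - 68) - 1*13 = (672 - 68) - 13 = 604 - 13 = 591)
17635/K(-151, 156) - 30092/B = 17635/((2*156)) - 30092/591 = 17635/312 - 30092*1/591 = 17635*(1/312) - 30092/591 = 17635/312 - 30092/591 = 344527/61464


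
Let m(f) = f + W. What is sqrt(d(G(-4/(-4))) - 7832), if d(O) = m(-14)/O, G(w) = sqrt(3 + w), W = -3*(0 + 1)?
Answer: I*sqrt(31362)/2 ≈ 88.547*I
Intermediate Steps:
W = -3 (W = -3*1 = -3)
m(f) = -3 + f (m(f) = f - 3 = -3 + f)
d(O) = -17/O (d(O) = (-3 - 14)/O = -17/O)
sqrt(d(G(-4/(-4))) - 7832) = sqrt(-17/sqrt(3 - 4/(-4)) - 7832) = sqrt(-17/sqrt(3 - 4*(-1/4)) - 7832) = sqrt(-17/sqrt(3 + 1) - 7832) = sqrt(-17/(sqrt(4)) - 7832) = sqrt(-17/2 - 7832) = sqrt(-15681/2) = I*sqrt(31362)/2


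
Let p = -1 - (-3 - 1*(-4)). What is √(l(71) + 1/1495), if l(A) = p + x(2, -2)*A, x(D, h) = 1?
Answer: 2*√38554555/1495 ≈ 8.3067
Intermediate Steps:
p = -2 (p = -1 - (-3 + 4) = -1 - 1*1 = -1 - 1 = -2)
l(A) = -2 + A (l(A) = -2 + 1*A = -2 + A)
√(l(71) + 1/1495) = √((-2 + 71) + 1/1495) = √(69 + 1/1495) = √(103156/1495) = 2*√38554555/1495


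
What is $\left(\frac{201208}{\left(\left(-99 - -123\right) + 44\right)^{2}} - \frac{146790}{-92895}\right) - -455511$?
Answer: $\frac{1630687638545}{3579554} \approx 4.5556 \cdot 10^{5}$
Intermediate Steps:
$\left(\frac{201208}{\left(\left(-99 - -123\right) + 44\right)^{2}} - \frac{146790}{-92895}\right) - -455511 = \left(\frac{201208}{\left(\left(-99 + 123\right) + 44\right)^{2}} - - \frac{9786}{6193}\right) + 455511 = \left(\frac{201208}{\left(24 + 44\right)^{2}} + \frac{9786}{6193}\right) + 455511 = \left(\frac{201208}{68^{2}} + \frac{9786}{6193}\right) + 455511 = \left(\frac{201208}{4624} + \frac{9786}{6193}\right) + 455511 = \left(201208 \cdot \frac{1}{4624} + \frac{9786}{6193}\right) + 455511 = \left(\frac{25151}{578} + \frac{9786}{6193}\right) + 455511 = \frac{161416451}{3579554} + 455511 = \frac{1630687638545}{3579554}$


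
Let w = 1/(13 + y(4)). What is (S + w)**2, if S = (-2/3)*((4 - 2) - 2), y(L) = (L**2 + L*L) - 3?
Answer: 1/1764 ≈ 0.00056689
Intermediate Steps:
y(L) = -3 + 2*L**2 (y(L) = (L**2 + L**2) - 3 = 2*L**2 - 3 = -3 + 2*L**2)
w = 1/42 (w = 1/(13 + (-3 + 2*4**2)) = 1/(13 + (-3 + 2*16)) = 1/(13 + (-3 + 32)) = 1/(13 + 29) = 1/42 ≈ 0.023810)
S = 0 (S = (-2*1/3)*(2 - 2) = -2/3*0 = 0)
(S + w)**2 = (0 + 1/42)**2 = (1/42)**2 = 1/1764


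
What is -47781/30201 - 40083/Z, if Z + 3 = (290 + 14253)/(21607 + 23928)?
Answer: 18372136988661/1228798154 ≈ 14951.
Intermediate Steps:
Z = -122062/45535 (Z = -3 + (290 + 14253)/(21607 + 23928) = -3 + 14543/45535 = -122062/45535 ≈ -2.6806)
-47781/30201 - 40083/Z = -47781/30201 - 40083/(-122062/45535) = -47781*1/30201 - 40083*(-45535/122062) = -15927/10067 + 1825179405/122062 = 18372136988661/1228798154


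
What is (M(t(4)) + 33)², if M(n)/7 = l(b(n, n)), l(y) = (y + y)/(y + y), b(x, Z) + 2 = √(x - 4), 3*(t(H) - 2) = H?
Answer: 1600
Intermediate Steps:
t(H) = 2 + H/3
b(x, Z) = -2 + √(-4 + x) (b(x, Z) = -2 + √(x - 4) = -2 + √(-4 + x))
l(y) = 1 (l(y) = (2*y)/((2*y)) = (2*y)*(1/(2*y)) = 1)
M(n) = 7 (M(n) = 7*1 = 7)
(M(t(4)) + 33)² = (7 + 33)² = 40² = 1600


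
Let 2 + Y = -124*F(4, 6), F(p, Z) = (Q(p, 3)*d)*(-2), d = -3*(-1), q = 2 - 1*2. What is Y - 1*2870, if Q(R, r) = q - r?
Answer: -5104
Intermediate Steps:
q = 0 (q = 2 - 2 = 0)
Q(R, r) = -r (Q(R, r) = 0 - r = -r)
d = 3
F(p, Z) = 18 (F(p, Z) = (-1*3*3)*(-2) = -3*3*(-2) = -9*(-2) = 18)
Y = -2234 (Y = -2 - 124*18 = -2 - 2232 = -2234)
Y - 1*2870 = -2234 - 1*2870 = -2234 - 2870 = -5104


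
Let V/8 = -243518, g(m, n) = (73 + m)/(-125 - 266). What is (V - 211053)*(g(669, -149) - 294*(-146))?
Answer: -36236814338774/391 ≈ -9.2677e+10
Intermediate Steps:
g(m, n) = -73/391 - m/391 (g(m, n) = (73 + m)/(-391) = (73 + m)*(-1/391) = -73/391 - m/391)
V = -1948144 (V = 8*(-243518) = -1948144)
(V - 211053)*(g(669, -149) - 294*(-146)) = (-1948144 - 211053)*((-73/391 - 1/391*669) - 294*(-146)) = -2159197*((-73/391 - 669/391) + 42924) = -2159197*(-742/391 + 42924) = -2159197*16782542/391 = -36236814338774/391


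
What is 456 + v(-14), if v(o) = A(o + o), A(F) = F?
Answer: 428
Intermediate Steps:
v(o) = 2*o (v(o) = o + o = 2*o)
456 + v(-14) = 456 + 2*(-14) = 456 - 28 = 428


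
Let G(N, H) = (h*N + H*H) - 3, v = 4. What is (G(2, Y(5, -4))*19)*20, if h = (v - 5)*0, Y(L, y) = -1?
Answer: -760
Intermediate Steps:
h = 0 (h = (4 - 5)*0 = -1*0 = 0)
G(N, H) = -3 + H**2 (G(N, H) = (0*N + H*H) - 3 = (0 + H**2) - 3 = H**2 - 3 = -3 + H**2)
(G(2, Y(5, -4))*19)*20 = ((-3 + (-1)**2)*19)*20 = ((-3 + 1)*19)*20 = -2*19*20 = -38*20 = -760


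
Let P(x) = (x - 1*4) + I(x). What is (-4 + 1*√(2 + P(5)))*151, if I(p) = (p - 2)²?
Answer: -604 + 302*√3 ≈ -80.921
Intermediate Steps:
I(p) = (-2 + p)²
P(x) = -4 + x + (-2 + x)² (P(x) = (x - 1*4) + (-2 + x)² = (x - 4) + (-2 + x)² = (-4 + x) + (-2 + x)² = -4 + x + (-2 + x)²)
(-4 + 1*√(2 + P(5)))*151 = (-4 + 1*√(2 + 5*(-3 + 5)))*151 = (-4 + 1*√(2 + 5*2))*151 = (-4 + 1*√(2 + 10))*151 = (-4 + 1*√12)*151 = (-4 + 1*(2*√3))*151 = (-4 + 2*√3)*151 = -604 + 302*√3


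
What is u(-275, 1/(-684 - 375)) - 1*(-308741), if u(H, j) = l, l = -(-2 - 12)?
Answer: 308755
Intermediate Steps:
l = 14 (l = -1*(-14) = 14)
u(H, j) = 14
u(-275, 1/(-684 - 375)) - 1*(-308741) = 14 - 1*(-308741) = 14 + 308741 = 308755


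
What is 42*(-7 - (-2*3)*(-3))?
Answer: -1050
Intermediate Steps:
42*(-7 - (-2*3)*(-3)) = 42*(-7 - (-6)*(-3)) = 42*(-7 - 1*18) = 42*(-7 - 18) = 42*(-25) = -1050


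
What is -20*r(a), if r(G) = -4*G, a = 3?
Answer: 240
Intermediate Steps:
-20*r(a) = -(-80)*3 = -20*(-12) = 240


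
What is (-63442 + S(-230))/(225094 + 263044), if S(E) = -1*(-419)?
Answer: -63023/488138 ≈ -0.12911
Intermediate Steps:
S(E) = 419
(-63442 + S(-230))/(225094 + 263044) = (-63442 + 419)/(225094 + 263044) = -63023/488138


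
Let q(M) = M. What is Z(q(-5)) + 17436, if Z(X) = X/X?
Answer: 17437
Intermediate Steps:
Z(X) = 1
Z(q(-5)) + 17436 = 1 + 17436 = 17437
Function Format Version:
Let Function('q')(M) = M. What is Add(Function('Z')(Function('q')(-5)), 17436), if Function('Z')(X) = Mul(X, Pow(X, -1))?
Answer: 17437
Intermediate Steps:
Function('Z')(X) = 1
Add(Function('Z')(Function('q')(-5)), 17436) = Add(1, 17436) = 17437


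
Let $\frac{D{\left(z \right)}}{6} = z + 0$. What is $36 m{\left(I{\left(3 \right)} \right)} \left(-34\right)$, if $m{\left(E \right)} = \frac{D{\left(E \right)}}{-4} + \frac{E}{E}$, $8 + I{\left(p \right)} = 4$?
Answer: $-8568$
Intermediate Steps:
$D{\left(z \right)} = 6 z$ ($D{\left(z \right)} = 6 \left(z + 0\right) = 6 z$)
$I{\left(p \right)} = -4$ ($I{\left(p \right)} = -8 + 4 = -4$)
$m{\left(E \right)} = 1 - \frac{3 E}{2}$ ($m{\left(E \right)} = \frac{6 E}{-4} + \frac{E}{E} = 6 E \left(- \frac{1}{4}\right) + 1 = - \frac{3 E}{2} + 1 = 1 - \frac{3 E}{2}$)
$36 m{\left(I{\left(3 \right)} \right)} \left(-34\right) = 36 \left(1 - -6\right) \left(-34\right) = 36 \left(1 + 6\right) \left(-34\right) = 36 \cdot 7 \left(-34\right) = 252 \left(-34\right) = -8568$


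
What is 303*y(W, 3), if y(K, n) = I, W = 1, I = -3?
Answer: -909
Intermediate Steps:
y(K, n) = -3
303*y(W, 3) = 303*(-3) = -909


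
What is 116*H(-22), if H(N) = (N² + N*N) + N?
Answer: 109736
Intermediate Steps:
H(N) = N + 2*N² (H(N) = (N² + N²) + N = 2*N² + N = N + 2*N²)
116*H(-22) = 116*(-22*(1 + 2*(-22))) = 116*(-22*(1 - 44)) = 116*(-22*(-43)) = 116*946 = 109736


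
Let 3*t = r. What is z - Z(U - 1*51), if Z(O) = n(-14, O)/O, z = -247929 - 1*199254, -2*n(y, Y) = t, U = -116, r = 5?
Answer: -448077371/1002 ≈ -4.4718e+5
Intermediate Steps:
t = 5/3 (t = (⅓)*5 = 5/3 ≈ 1.6667)
n(y, Y) = -⅚ (n(y, Y) = -½*5/3 = -⅚)
z = -447183 (z = -247929 - 199254 = -447183)
Z(O) = -5/(6*O)
z - Z(U - 1*51) = -447183 - (-5)/(6*(-116 - 1*51)) = -447183 - (-5)/(6*(-116 - 51)) = -447183 - (-5)/(6*(-167)) = -447183 - (-5)*(-1)/(6*167) = -447183 - 1*5/1002 = -447183 - 5/1002 = -448077371/1002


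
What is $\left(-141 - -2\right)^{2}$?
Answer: $19321$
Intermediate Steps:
$\left(-141 - -2\right)^{2} = \left(-141 + \left(-6 + 8\right)\right)^{2} = \left(-141 + 2\right)^{2} = \left(-139\right)^{2} = 19321$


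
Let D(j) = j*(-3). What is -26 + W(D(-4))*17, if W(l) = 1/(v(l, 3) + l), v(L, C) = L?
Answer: -607/24 ≈ -25.292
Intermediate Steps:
D(j) = -3*j
W(l) = 1/(2*l) (W(l) = 1/(l + l) = 1/(2*l))
-26 + W(D(-4))*17 = -26 + (1/(2*((-3*(-4)))))*17 = -26 + ((½)/12)*17 = -26 + ((½)*(1/12))*17 = -26 + (1/24)*17 = -26 + 17/24 = -607/24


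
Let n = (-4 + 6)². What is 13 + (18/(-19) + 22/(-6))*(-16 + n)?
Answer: 1299/19 ≈ 68.368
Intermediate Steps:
n = 4 (n = 2² = 4)
13 + (18/(-19) + 22/(-6))*(-16 + n) = 13 + (18/(-19) + 22/(-6))*(-16 + 4) = 13 + (18*(-1/19) + 22*(-⅙))*(-12) = 13 + (-18/19 - 11/3)*(-12) = 13 - 263/57*(-12) = 13 + 1052/19 = 1299/19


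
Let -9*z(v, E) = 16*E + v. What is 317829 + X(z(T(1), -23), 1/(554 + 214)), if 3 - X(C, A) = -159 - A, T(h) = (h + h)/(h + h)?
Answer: 244217089/768 ≈ 3.1799e+5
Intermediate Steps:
T(h) = 1 (T(h) = (2*h)/((2*h)) = (2*h)*(1/(2*h)) = 1)
z(v, E) = -16*E/9 - v/9 (z(v, E) = -(16*E + v)/9 = -(v + 16*E)/9 = -16*E/9 - v/9)
X(C, A) = 162 + A (X(C, A) = 3 - (-159 - A) = 3 + (159 + A) = 162 + A)
317829 + X(z(T(1), -23), 1/(554 + 214)) = 317829 + (162 + 1/(554 + 214)) = 317829 + (162 + 1/768) = 317829 + 124417/768 = 244217089/768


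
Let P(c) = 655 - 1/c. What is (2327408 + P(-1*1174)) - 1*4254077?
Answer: -2261140435/1174 ≈ -1.9260e+6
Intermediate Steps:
(2327408 + P(-1*1174)) - 1*4254077 = (2327408 + (655 - 1/((-1*1174)))) - 1*4254077 = (2327408 + (655 - 1/(-1174))) - 4254077 = (2327408 + (655 - 1*(-1/1174))) - 4254077 = (2327408 + (655 + 1/1174)) - 4254077 = (2327408 + 768971/1174) - 4254077 = 2733145963/1174 - 4254077 = -2261140435/1174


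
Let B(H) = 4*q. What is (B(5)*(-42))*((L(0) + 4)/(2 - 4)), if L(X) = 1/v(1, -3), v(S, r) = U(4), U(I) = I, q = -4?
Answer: -1428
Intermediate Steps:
B(H) = -16 (B(H) = 4*(-4) = -16)
v(S, r) = 4
L(X) = 1/4
(B(5)*(-42))*((L(0) + 4)/(2 - 4)) = (-16*(-42))*((1/4 + 4)/(2 - 4)) = 672*((17/4)/(-2)) = 672*((17/4)*(-1/2)) = 672*(-17/8) = -1428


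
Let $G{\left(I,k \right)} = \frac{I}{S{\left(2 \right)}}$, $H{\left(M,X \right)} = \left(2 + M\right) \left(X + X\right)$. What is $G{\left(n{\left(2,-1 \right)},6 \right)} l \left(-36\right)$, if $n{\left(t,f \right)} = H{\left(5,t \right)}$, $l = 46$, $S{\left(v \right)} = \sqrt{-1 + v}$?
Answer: $-46368$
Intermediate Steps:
$H{\left(M,X \right)} = 2 X \left(2 + M\right)$ ($H{\left(M,X \right)} = \left(2 + M\right) 2 X = 2 X \left(2 + M\right)$)
$n{\left(t,f \right)} = 14 t$ ($n{\left(t,f \right)} = 2 t \left(2 + 5\right) = 2 t 7 = 14 t$)
$G{\left(I,k \right)} = I$ ($G{\left(I,k \right)} = \frac{I}{\sqrt{-1 + 2}} = \frac{I}{\sqrt{1}} = \frac{I}{1} = I 1 = I$)
$G{\left(n{\left(2,-1 \right)},6 \right)} l \left(-36\right) = 14 \cdot 2 \cdot 46 \left(-36\right) = 28 \cdot 46 \left(-36\right) = 1288 \left(-36\right) = -46368$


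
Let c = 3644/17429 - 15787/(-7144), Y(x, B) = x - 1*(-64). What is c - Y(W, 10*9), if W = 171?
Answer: -28959318001/124512776 ≈ -232.58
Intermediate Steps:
Y(x, B) = 64 + x (Y(x, B) = x + 64 = 64 + x)
c = 301184359/124512776 (c = 3644*(1/17429) - 15787*(-1/7144) = 3644/17429 + 15787/7144 = 301184359/124512776 ≈ 2.4189)
c - Y(W, 10*9) = 301184359/124512776 - (64 + 171) = 301184359/124512776 - 1*235 = 301184359/124512776 - 235 = -28959318001/124512776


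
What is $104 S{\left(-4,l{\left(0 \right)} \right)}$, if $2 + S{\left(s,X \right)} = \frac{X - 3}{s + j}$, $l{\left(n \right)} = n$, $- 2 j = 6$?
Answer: $- \frac{1144}{7} \approx -163.43$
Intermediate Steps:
$j = -3$ ($j = \left(- \frac{1}{2}\right) 6 = -3$)
$S{\left(s,X \right)} = -2 + \frac{-3 + X}{-3 + s}$ ($S{\left(s,X \right)} = -2 + \frac{X - 3}{s - 3} = -2 + \frac{-3 + X}{-3 + s}$)
$104 S{\left(-4,l{\left(0 \right)} \right)} = 104 \frac{3 + 0 - -8}{-3 - 4} = 104 \frac{3 + 0 + 8}{-7} = 104 \left(\left(- \frac{1}{7}\right) 11\right) = 104 \left(- \frac{11}{7}\right) = - \frac{1144}{7}$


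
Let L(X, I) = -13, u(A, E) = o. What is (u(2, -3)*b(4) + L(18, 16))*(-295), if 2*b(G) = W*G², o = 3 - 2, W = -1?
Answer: 6195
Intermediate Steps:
o = 1
u(A, E) = 1
b(G) = -G²/2 (b(G) = (-G²)/2 = -G²/2)
(u(2, -3)*b(4) + L(18, 16))*(-295) = (1*(-½*4²) - 13)*(-295) = (1*(-½*16) - 13)*(-295) = (1*(-8) - 13)*(-295) = (-8 - 13)*(-295) = -21*(-295) = 6195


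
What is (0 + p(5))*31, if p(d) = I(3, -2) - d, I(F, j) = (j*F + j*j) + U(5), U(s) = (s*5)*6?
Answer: 4433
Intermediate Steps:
U(s) = 30*s (U(s) = (5*s)*6 = 30*s)
I(F, j) = 150 + j² + F*j (I(F, j) = (j*F + j*j) + 30*5 = (F*j + j²) + 150 = (j² + F*j) + 150 = 150 + j² + F*j)
p(d) = 148 - d (p(d) = (150 + (-2)² + 3*(-2)) - d = (150 + 4 - 6) - d = 148 - d)
(0 + p(5))*31 = (0 + (148 - 1*5))*31 = (0 + (148 - 5))*31 = (0 + 143)*31 = 143*31 = 4433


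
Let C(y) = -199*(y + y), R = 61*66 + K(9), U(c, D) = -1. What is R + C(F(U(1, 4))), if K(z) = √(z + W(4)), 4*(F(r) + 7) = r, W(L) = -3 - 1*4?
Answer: 13823/2 + √2 ≈ 6912.9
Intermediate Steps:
W(L) = -7 (W(L) = -3 - 4 = -7)
F(r) = -7 + r/4
K(z) = √(-7 + z) (K(z) = √(z - 7) = √(-7 + z))
R = 4026 + √2 (R = 61*66 + √(-7 + 9) = 4026 + √2 ≈ 4027.4)
C(y) = -398*y
R + C(F(U(1, 4))) = (4026 + √2) - 398*(-7 + (¼)*(-1)) = (4026 + √2) - 398*(-7 - ¼) = (4026 + √2) - 398*(-29/4) = (4026 + √2) + 5771/2 = 13823/2 + √2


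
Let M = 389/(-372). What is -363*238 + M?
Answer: -32138957/372 ≈ -86395.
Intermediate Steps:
M = -389/372 (M = 389*(-1/372) = -389/372 ≈ -1.0457)
-363*238 + M = -363*238 - 389/372 = -86394 - 389/372 = -32138957/372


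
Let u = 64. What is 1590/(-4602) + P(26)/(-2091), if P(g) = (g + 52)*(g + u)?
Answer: -1979485/534599 ≈ -3.7027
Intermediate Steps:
P(g) = (52 + g)*(64 + g) (P(g) = (g + 52)*(g + 64) = (52 + g)*(64 + g))
1590/(-4602) + P(26)/(-2091) = 1590/(-4602) + (3328 + 26² + 116*26)/(-2091) = 1590*(-1/4602) + (3328 + 676 + 3016)*(-1/2091) = -265/767 + 7020*(-1/2091) = -265/767 - 2340/697 = -1979485/534599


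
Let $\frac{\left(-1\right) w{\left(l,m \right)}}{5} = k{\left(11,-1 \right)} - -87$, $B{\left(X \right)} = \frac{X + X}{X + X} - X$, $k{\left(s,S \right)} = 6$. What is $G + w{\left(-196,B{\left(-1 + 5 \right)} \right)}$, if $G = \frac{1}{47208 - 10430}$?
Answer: $- \frac{17101769}{36778} \approx -465.0$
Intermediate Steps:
$B{\left(X \right)} = 1 - X$ ($B{\left(X \right)} = \frac{2 X}{2 X} - X = 2 X \frac{1}{2 X} - X = 1 - X$)
$w{\left(l,m \right)} = -465$ ($w{\left(l,m \right)} = - 5 \left(6 - -87\right) = - 5 \left(6 + 87\right) = \left(-5\right) 93 = -465$)
$G = \frac{1}{36778} \approx 2.719 \cdot 10^{-5}$
$G + w{\left(-196,B{\left(-1 + 5 \right)} \right)} = \frac{1}{36778} - 465 = - \frac{17101769}{36778}$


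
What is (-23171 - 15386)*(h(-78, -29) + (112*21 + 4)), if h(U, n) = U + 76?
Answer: -90763178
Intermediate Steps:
h(U, n) = 76 + U
(-23171 - 15386)*(h(-78, -29) + (112*21 + 4)) = (-23171 - 15386)*((76 - 78) + (112*21 + 4)) = -38557*(-2 + (2352 + 4)) = -38557*(-2 + 2356) = -38557*2354 = -90763178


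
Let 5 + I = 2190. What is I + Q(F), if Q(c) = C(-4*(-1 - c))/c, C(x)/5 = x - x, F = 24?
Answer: 2185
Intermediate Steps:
I = 2185 (I = -5 + 2190 = 2185)
C(x) = 0 (C(x) = 5*(x - x) = 5*0 = 0)
Q(c) = 0 (Q(c) = 0/c = 0)
I + Q(F) = 2185 + 0 = 2185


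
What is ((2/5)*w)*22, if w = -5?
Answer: -44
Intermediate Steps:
((2/5)*w)*22 = ((2/5)*(-5))*22 = ((2*(⅕))*(-5))*22 = ((⅖)*(-5))*22 = -2*22 = -44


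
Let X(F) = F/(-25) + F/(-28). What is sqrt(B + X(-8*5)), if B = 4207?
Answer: sqrt(5157285)/35 ≈ 64.885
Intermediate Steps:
X(F) = -53*F/700 (X(F) = F*(-1/25) + F*(-1/28) = -F/25 - F/28 = -53*F/700)
sqrt(B + X(-8*5)) = sqrt(4207 - (-106)*5/175) = sqrt(4207 - 53/700*(-40)) = sqrt(4207 + 106/35) = sqrt(147351/35) = sqrt(5157285)/35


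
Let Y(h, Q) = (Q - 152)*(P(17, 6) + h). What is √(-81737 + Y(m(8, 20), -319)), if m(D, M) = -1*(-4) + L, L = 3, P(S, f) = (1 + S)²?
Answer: I*√237638 ≈ 487.48*I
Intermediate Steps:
m(D, M) = 7 (m(D, M) = -1*(-4) + 3 = 4 + 3 = 7)
Y(h, Q) = (-152 + Q)*(324 + h) (Y(h, Q) = (Q - 152)*((1 + 17)² + h) = (-152 + Q)*(18² + h) = (-152 + Q)*(324 + h))
√(-81737 + Y(m(8, 20), -319)) = √(-81737 + (-49248 - 152*7 + 324*(-319) - 319*7)) = √(-81737 + (-49248 - 1064 - 103356 - 2233)) = √(-81737 - 155901) = √(-237638) = I*√237638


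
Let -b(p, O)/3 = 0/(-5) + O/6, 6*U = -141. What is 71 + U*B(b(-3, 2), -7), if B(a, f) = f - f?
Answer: 71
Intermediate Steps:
U = -47/2 (U = (1/6)*(-141) = -47/2 ≈ -23.500)
b(p, O) = -O/2 (b(p, O) = -3*(0/(-5) + O/6) = -3*(0*(-1/5) + O*(1/6)) = -3*(0 + O/6) = -O/2)
B(a, f) = 0
71 + U*B(b(-3, 2), -7) = 71 - 47/2*0 = 71 + 0 = 71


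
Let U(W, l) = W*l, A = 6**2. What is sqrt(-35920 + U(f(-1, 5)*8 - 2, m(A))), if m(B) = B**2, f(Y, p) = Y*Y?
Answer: 4*I*sqrt(1759) ≈ 167.76*I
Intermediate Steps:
f(Y, p) = Y**2
A = 36
sqrt(-35920 + U(f(-1, 5)*8 - 2, m(A))) = sqrt(-35920 + ((-1)**2*8 - 2)*36**2) = sqrt(-35920 + (1*8 - 2)*1296) = sqrt(-35920 + (8 - 2)*1296) = sqrt(-35920 + 6*1296) = sqrt(-35920 + 7776) = sqrt(-28144) = 4*I*sqrt(1759)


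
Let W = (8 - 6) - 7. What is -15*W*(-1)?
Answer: -75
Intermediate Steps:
W = -5 (W = 2 - 7 = -5)
-15*W*(-1) = -15*(-5)*(-1) = 75*(-1) = -75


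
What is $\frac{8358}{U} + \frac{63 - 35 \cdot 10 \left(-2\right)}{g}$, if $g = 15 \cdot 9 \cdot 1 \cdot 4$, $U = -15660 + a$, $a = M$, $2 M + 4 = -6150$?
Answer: $\frac{9783011}{10117980} \approx 0.96689$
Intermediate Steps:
$M = -3077$ ($M = -2 + \frac{1}{2} \left(-6150\right) = -2 - 3075 = -3077$)
$a = -3077$
$U = -18737$ ($U = -15660 - 3077 = -18737$)
$g = 540$ ($g = 135 \cdot 4 = 540$)
$\frac{8358}{U} + \frac{63 - 35 \cdot 10 \left(-2\right)}{g} = \frac{8358}{-18737} + \frac{63 - 35 \cdot 10 \left(-2\right)}{540} = 8358 \left(- \frac{1}{18737}\right) + \left(63 - -700\right) \frac{1}{540} = - \frac{8358}{18737} + \left(63 + 700\right) \frac{1}{540} = - \frac{8358}{18737} + 763 \cdot \frac{1}{540} = - \frac{8358}{18737} + \frac{763}{540} = \frac{9783011}{10117980}$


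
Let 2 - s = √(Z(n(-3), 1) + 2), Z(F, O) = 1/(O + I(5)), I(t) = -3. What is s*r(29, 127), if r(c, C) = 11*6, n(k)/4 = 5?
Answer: 132 - 33*√6 ≈ 51.167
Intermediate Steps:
n(k) = 20 (n(k) = 4*5 = 20)
r(c, C) = 66
Z(F, O) = 1/(-3 + O) (Z(F, O) = 1/(O - 3) = 1/(-3 + O))
s = 2 - √6/2 (s = 2 - √(1/(-3 + 1) + 2) = 2 - √(1/(-2) + 2) = 2 - √(-½ + 2) = 2 - √(3/2) = 2 - √6/2 ≈ 0.77526)
s*r(29, 127) = (2 - √6/2)*66 = 132 - 33*√6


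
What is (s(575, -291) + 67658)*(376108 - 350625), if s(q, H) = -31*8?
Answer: 1717809030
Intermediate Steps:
s(q, H) = -248
(s(575, -291) + 67658)*(376108 - 350625) = (-248 + 67658)*(376108 - 350625) = 67410*25483 = 1717809030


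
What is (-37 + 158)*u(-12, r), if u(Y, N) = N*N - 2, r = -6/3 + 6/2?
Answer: -121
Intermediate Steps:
r = 1 (r = -6*⅓ + 6*(½) = -2 + 3 = 1)
u(Y, N) = -2 + N² (u(Y, N) = N² - 2 = -2 + N²)
(-37 + 158)*u(-12, r) = (-37 + 158)*(-2 + 1²) = 121*(-2 + 1) = 121*(-1) = -121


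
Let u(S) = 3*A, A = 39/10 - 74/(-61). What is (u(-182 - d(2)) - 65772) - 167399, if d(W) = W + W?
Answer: -142224953/610 ≈ -2.3316e+5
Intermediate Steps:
d(W) = 2*W
A = 3119/610 (A = 39*(⅒) - 74*(-1/61) = 39/10 + 74/61 = 3119/610 ≈ 5.1131)
u(S) = 9357/610 (u(S) = 3*(3119/610) = 9357/610)
(u(-182 - d(2)) - 65772) - 167399 = (9357/610 - 65772) - 167399 = -40111563/610 - 167399 = -142224953/610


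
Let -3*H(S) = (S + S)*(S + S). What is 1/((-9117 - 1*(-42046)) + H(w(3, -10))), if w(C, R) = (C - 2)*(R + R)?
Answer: 3/97187 ≈ 3.0868e-5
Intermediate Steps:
w(C, R) = 2*R*(-2 + C) (w(C, R) = (-2 + C)*(2*R) = 2*R*(-2 + C))
H(S) = -4*S**2/3 (H(S) = -(S + S)*(S + S)/3 = -2*S*2*S/3 = -4*S**2/3)
1/((-9117 - 1*(-42046)) + H(w(3, -10))) = 1/((-9117 - 1*(-42046)) - 4*400*(-2 + 3)**2/3) = 1/((-9117 + 42046) - 4*(2*(-10)*1)**2/3) = 1/(32929 - 4/3*(-20)**2) = 1/(32929 - 4/3*400) = 1/(32929 - 1600/3) = 1/(97187/3) = 3/97187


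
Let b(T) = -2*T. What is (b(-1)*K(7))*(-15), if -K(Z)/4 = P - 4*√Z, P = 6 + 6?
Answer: 1440 - 480*√7 ≈ 170.04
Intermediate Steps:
P = 12
K(Z) = -48 + 16*√Z (K(Z) = -4*(12 - 4*√Z) = -48 + 16*√Z)
(b(-1)*K(7))*(-15) = ((-2*(-1))*(-48 + 16*√7))*(-15) = (2*(-48 + 16*√7))*(-15) = (-96 + 32*√7)*(-15) = 1440 - 480*√7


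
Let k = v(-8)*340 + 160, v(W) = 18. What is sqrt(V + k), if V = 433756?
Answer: 2*sqrt(110009) ≈ 663.35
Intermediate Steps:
k = 6280 (k = 18*340 + 160 = 6120 + 160 = 6280)
sqrt(V + k) = sqrt(433756 + 6280) = sqrt(440036) = 2*sqrt(110009)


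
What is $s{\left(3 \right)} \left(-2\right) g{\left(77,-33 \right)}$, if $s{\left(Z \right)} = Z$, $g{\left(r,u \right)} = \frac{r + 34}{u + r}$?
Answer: $- \frac{333}{22} \approx -15.136$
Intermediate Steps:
$g{\left(r,u \right)} = \frac{34 + r}{r + u}$
$s{\left(3 \right)} \left(-2\right) g{\left(77,-33 \right)} = 3 \left(-2\right) \frac{34 + 77}{77 - 33} = - 6 \cdot \frac{1}{44} \cdot 111 = \left(-6\right) \frac{111}{44} = - \frac{333}{22}$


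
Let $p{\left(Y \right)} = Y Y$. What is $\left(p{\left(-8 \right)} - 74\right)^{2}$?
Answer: $100$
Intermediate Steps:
$p{\left(Y \right)} = Y^{2}$
$\left(p{\left(-8 \right)} - 74\right)^{2} = \left(\left(-8\right)^{2} - 74\right)^{2} = \left(64 - 74\right)^{2} = \left(-10\right)^{2} = 100$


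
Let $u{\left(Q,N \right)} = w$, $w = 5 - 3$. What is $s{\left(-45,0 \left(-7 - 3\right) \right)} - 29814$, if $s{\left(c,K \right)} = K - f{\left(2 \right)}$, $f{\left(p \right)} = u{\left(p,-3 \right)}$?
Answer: $-29816$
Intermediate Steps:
$w = 2$ ($w = 5 - 3 = 2$)
$u{\left(Q,N \right)} = 2$
$f{\left(p \right)} = 2$
$s{\left(c,K \right)} = -2 + K$ ($s{\left(c,K \right)} = K - 2 = -2 + K$)
$s{\left(-45,0 \left(-7 - 3\right) \right)} - 29814 = \left(-2 + 0 \left(-7 - 3\right)\right) - 29814 = \left(-2 + 0 \left(-10\right)\right) - 29814 = \left(-2 + 0\right) - 29814 = -2 - 29814 = -29816$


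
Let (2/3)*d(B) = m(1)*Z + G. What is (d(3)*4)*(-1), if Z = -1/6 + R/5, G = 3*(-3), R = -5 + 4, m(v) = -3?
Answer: 237/5 ≈ 47.400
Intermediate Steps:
R = -1
G = -9
Z = -11/30 (Z = -1/6 - 1/5 = -1*⅙ - 1*⅕ = -⅙ - ⅕ = -11/30 ≈ -0.36667)
d(B) = -237/20 (d(B) = 3*(-3*(-11/30) - 9)/2 = 3*(11/10 - 9)/2 = (3/2)*(-79/10) = -237/20)
(d(3)*4)*(-1) = -237/20*4*(-1) = -237/5*(-1) = 237/5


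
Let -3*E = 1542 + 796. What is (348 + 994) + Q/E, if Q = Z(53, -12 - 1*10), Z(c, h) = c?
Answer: 3137437/2338 ≈ 1341.9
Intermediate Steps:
Q = 53
E = -2338/3 (E = -(1542 + 796)/3 = -⅓*2338 = -2338/3 ≈ -779.33)
(348 + 994) + Q/E = (348 + 994) + 53/(-2338/3) = 1342 + 53*(-3/2338) = 1342 - 159/2338 = 3137437/2338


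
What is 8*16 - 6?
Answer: 122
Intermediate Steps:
8*16 - 6 = 128 - 6 = 122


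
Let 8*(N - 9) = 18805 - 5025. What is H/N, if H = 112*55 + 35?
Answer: 12390/3463 ≈ 3.5778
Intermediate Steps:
N = 3463/2 (N = 9 + (18805 - 5025)/8 = 9 + (⅛)*13780 = 9 + 3445/2 = 3463/2 ≈ 1731.5)
H = 6195 (H = 6160 + 35 = 6195)
H/N = 6195/(3463/2) = 6195*(2/3463) = 12390/3463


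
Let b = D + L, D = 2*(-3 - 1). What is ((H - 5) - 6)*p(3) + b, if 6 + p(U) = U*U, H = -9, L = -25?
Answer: -93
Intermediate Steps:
D = -8 (D = 2*(-4) = -8)
p(U) = -6 + U**2 (p(U) = -6 + U*U = -6 + U**2)
b = -33 (b = -8 - 25 = -33)
((H - 5) - 6)*p(3) + b = ((-9 - 5) - 6)*(-6 + 3**2) - 33 = (-14 - 6)*(-6 + 9) - 33 = -20*3 - 33 = -60 - 33 = -93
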